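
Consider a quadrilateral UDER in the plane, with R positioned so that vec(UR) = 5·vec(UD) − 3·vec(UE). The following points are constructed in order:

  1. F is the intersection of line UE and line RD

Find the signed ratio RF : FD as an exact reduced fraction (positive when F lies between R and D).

RF:FD = -5

Assign U = (0, 0), D = (1, 0), E = (0, 1), R = (5, -3) — the answer is frame-independent, so this choice is without loss of generality.
1. F is the intersection of line UE and line RD ⇒ F = (0, 3/4)
F = R + t·(D−R) with t = 5/4, so RF:FD = t:(1−t) = 5/4:-1/4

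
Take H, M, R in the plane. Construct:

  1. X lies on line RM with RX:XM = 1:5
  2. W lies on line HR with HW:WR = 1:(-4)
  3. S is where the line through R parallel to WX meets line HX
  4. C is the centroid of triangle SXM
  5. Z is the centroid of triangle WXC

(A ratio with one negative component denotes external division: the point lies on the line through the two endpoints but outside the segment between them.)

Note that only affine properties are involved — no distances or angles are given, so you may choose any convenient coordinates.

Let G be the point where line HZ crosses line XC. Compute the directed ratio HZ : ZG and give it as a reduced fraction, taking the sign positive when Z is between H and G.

Work in coordinates with H = (0, 0), M = (1, 0), R = (0, 1).
1. X lies on line RM with RX:XM = 1:5 ⇒ X = (1/6, 5/6)
2. W lies on line HR with HW:WR = 1:(-4) ⇒ W = (0, -1/3)
3. S is where the line through R parallel to WX meets line HX ⇒ S = (-1/2, -5/2)
4. C is the centroid of triangle SXM ⇒ C = (2/9, -5/9)
5. Z is the centroid of triangle WXC ⇒ Z = (7/54, -1/54)
line HZ meets XC at G = (35/174, -5/174)
Z = H + t·(G−H) with t = 29/45, so HZ:ZG = 29/45:16/45

HZ:ZG = 29/16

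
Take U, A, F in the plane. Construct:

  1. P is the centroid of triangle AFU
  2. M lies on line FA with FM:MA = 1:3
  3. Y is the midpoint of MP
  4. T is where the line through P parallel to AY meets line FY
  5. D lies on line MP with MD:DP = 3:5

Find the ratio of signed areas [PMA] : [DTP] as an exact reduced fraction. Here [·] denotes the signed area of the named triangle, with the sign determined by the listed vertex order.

Assign U = (0, 0), A = (1, 0), F = (0, 1) — the answer is frame-independent, so this choice is without loss of generality.
1. P is the centroid of triangle AFU ⇒ P = (1/3, 1/3)
2. M lies on line FA with FM:MA = 1:3 ⇒ M = (1/4, 3/4)
3. Y is the midpoint of MP ⇒ Y = (7/24, 13/24)
4. T is where the line through P parallel to AY meets line FY ⇒ T = (49/96, 19/96)
5. D lies on line MP with MD:DP = 3:5 ⇒ D = (9/32, 19/32)
2·[PMA] = -1/4, 2·[DTP] = -5/128
[PMA]:[DTP] = -1/4:-5/128 = 32/5

[PMA]:[DTP] = 32/5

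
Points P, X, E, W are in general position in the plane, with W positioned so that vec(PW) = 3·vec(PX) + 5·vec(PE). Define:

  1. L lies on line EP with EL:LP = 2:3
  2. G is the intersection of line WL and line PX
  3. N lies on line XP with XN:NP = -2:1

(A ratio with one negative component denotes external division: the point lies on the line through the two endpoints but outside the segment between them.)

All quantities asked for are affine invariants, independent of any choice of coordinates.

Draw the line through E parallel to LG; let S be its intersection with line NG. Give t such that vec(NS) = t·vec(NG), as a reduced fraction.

t = 7/13

Assign P = (0, 0), X = (1, 0), E = (0, 1), W = (3, 5) — the answer is frame-independent, so this choice is without loss of generality.
1. L lies on line EP with EL:LP = 2:3 ⇒ L = (0, 3/5)
2. G is the intersection of line WL and line PX ⇒ G = (-9/22, 0)
3. N lies on line XP with XN:NP = -2:1 ⇒ N = (-1, 0)
through E parallel to LG: direction (-9/22, -3/5); meets NG at S = (-15/22, 0)
S = N + t·(G−N) with t = 7/13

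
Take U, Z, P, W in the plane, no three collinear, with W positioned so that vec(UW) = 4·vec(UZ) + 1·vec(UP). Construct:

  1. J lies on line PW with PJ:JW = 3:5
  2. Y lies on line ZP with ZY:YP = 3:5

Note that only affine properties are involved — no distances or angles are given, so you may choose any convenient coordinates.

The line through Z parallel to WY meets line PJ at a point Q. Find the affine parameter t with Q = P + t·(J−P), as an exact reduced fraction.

Choose coordinates U = (0, 0), Z = (1, 0), P = (0, 1), W = (4, 1).
1. J lies on line PW with PJ:JW = 3:5 ⇒ J = (3/2, 1)
2. Y lies on line ZP with ZY:YP = 3:5 ⇒ Y = (5/8, 3/8)
through Z parallel to WY: direction (-27/8, -5/8); meets PJ at Q = (32/5, 1)
Q = P + t·(J−P) with t = 64/15

t = 64/15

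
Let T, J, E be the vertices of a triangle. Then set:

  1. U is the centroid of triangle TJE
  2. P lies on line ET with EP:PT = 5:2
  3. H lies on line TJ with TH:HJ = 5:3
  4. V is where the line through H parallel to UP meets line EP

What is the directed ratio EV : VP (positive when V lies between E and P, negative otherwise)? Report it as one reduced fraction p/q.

EV:VP = -61/21

Set T = (0, 0), J = (1, 0), E = (0, 1); any affine frame gives the same invariant.
1. U is the centroid of triangle TJE ⇒ U = (1/3, 1/3)
2. P lies on line ET with EP:PT = 5:2 ⇒ P = (0, 2/7)
3. H lies on line TJ with TH:HJ = 5:3 ⇒ H = (5/8, 0)
4. V is where the line through H parallel to UP meets line EP ⇒ V = (0, -5/56)
V = E + t·(P−E) with t = 61/40, so EV:VP = t:(1−t) = 61/40:-21/40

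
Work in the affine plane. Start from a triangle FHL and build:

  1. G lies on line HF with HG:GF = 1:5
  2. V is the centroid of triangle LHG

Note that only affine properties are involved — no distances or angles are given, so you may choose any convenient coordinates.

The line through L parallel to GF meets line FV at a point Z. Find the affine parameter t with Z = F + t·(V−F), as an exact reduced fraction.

t = 3

Work in coordinates with F = (0, 0), H = (1, 0), L = (0, 1).
1. G lies on line HF with HG:GF = 1:5 ⇒ G = (5/6, 0)
2. V is the centroid of triangle LHG ⇒ V = (11/18, 1/3)
through L parallel to GF: direction (-5/6, 0); meets FV at Z = (11/6, 1)
Z = F + t·(V−F) with t = 3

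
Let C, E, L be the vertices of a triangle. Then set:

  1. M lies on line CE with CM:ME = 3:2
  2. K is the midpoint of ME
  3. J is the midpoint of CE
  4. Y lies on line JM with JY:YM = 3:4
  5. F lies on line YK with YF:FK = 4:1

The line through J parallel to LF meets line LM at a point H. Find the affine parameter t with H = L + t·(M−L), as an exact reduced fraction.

t = 87/52

Assign C = (0, 0), E = (1, 0), L = (0, 1) — the answer is frame-independent, so this choice is without loss of generality.
1. M lies on line CE with CM:ME = 3:2 ⇒ M = (3/5, 0)
2. K is the midpoint of ME ⇒ K = (4/5, 0)
3. J is the midpoint of CE ⇒ J = (1/2, 0)
4. Y lies on line JM with JY:YM = 3:4 ⇒ Y = (19/35, 0)
5. F lies on line YK with YF:FK = 4:1 ⇒ F = (131/175, 0)
through J parallel to LF: direction (131/175, -1); meets LM at H = (261/260, -35/52)
H = L + t·(M−L) with t = 87/52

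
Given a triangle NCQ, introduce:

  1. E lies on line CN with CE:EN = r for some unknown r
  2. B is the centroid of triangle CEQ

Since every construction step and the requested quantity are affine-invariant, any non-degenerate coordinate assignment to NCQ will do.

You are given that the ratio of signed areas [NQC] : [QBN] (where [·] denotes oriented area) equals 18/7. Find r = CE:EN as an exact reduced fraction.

r = 5

Assign N = (0, 0), C = (1, 0), Q = (0, 1) — the answer is frame-independent, so this choice is without loss of generality.
1. With CE:EN = r, write λ = r/(r+1) so E = C + λ·(N−C); E is affine-linear in λ
2. B is the centroid of triangle CEQ ⇒ B is an affine combination of earlier points and hence also affine-linear in λ
Every point depending on E is an affine combination of E and λ-independent points, so each such coordinate is linear in λ; the λ² term in each signed area is a multiple of (N−C)×(N−C) = 0, so 2·[NQC] and 2·[QBN] are each linear in λ. Evaluating at λ=0 and λ=1:
  2·[NQC] = -1,   2·[QBN] = 1/3·λ − 2/3
So [NQC]:[QBN] = (-1) / (1/3·λ − 2/3). Setting this equal to 18/7:
  -1 = 18/7·(1/3·λ − 2/3)  ⇒  λ = 5/6
Then r = λ/(1−λ) = (5/6)/(1/6) = 5. Check: with r = 5, E = (1/6, 0) and [NQC]:[QBN] = 18/7 as required.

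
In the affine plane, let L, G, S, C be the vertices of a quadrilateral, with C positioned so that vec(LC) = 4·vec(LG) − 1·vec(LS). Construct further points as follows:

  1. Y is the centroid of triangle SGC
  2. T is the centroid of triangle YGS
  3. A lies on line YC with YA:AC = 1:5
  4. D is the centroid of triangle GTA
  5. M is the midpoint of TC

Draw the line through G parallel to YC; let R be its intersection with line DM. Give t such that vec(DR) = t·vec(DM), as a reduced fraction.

Assign L = (0, 0), G = (1, 0), S = (0, 1), C = (4, -1) — the answer is frame-independent, so this choice is without loss of generality.
1. Y is the centroid of triangle SGC ⇒ Y = (5/3, 0)
2. T is the centroid of triangle YGS ⇒ T = (8/9, 1/3)
3. A lies on line YC with YA:AC = 1:5 ⇒ A = (37/18, -1/6)
4. D is the centroid of triangle GTA ⇒ D = (71/54, 1/18)
5. M is the midpoint of TC ⇒ M = (22/9, -1/3)
through G parallel to YC: direction (7/3, -1); meets DM at R = (-17/18, 5/6)
R = D + t·(M−D) with t = -2

t = -2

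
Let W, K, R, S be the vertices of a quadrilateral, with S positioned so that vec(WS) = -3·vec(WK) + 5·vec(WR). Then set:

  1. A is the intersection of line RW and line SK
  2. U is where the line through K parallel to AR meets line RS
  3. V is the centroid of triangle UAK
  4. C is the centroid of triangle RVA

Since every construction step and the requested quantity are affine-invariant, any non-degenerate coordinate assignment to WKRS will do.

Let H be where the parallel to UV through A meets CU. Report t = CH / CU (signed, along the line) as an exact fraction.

Set W = (0, 0), K = (1, 0), R = (0, 1), S = (-3, 5); any affine frame gives the same invariant.
1. A is the intersection of line RW and line SK ⇒ A = (0, 5/4)
2. U is where the line through K parallel to AR meets line RS ⇒ U = (1, -1/3)
3. V is the centroid of triangle UAK ⇒ V = (2/3, 11/36)
4. C is the centroid of triangle RVA ⇒ C = (2/9, 23/27)
through A parallel to UV: direction (-1/3, 23/36); meets CU at H = (5/33, 95/99)
H = C + t·(U−C) with t = -1/11

t = -1/11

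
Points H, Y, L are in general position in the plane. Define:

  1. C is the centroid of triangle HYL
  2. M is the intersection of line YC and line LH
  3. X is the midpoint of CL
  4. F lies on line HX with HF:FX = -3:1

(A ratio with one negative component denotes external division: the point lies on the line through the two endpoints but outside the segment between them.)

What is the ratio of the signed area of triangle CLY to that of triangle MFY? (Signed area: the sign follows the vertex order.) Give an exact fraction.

[CLY]:[MFY] = 8/15

Assign H = (0, 0), Y = (1, 0), L = (0, 1) — the answer is frame-independent, so this choice is without loss of generality.
1. C is the centroid of triangle HYL ⇒ C = (1/3, 1/3)
2. M is the intersection of line YC and line LH ⇒ M = (0, 1/2)
3. X is the midpoint of CL ⇒ X = (1/6, 2/3)
4. F lies on line HX with HF:FX = -3:1 ⇒ F = (1/4, 1)
2·[CLY] = -1/3, 2·[MFY] = -5/8
[CLY]:[MFY] = -1/3:-5/8 = 8/15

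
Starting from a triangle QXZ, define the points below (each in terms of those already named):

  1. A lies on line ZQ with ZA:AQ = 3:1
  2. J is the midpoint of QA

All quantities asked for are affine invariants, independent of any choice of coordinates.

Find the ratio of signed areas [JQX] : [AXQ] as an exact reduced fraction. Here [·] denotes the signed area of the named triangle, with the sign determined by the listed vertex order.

[JQX]:[AXQ] = -1/2

Set Q = (0, 0), X = (1, 0), Z = (0, 1); any affine frame gives the same invariant.
1. A lies on line ZQ with ZA:AQ = 3:1 ⇒ A = (0, 1/4)
2. J is the midpoint of QA ⇒ J = (0, 1/8)
2·[JQX] = 1/8, 2·[AXQ] = -1/4
[JQX]:[AXQ] = 1/8:-1/4 = -1/2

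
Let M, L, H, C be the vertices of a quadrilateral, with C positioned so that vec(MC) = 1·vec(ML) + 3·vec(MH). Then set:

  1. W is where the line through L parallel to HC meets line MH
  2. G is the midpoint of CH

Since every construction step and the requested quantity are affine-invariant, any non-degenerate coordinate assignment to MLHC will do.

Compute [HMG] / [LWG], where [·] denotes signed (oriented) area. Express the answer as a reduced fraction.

Set M = (0, 0), L = (1, 0), H = (0, 1), C = (1, 3); any affine frame gives the same invariant.
1. W is where the line through L parallel to HC meets line MH ⇒ W = (0, -2)
2. G is the midpoint of CH ⇒ G = (1/2, 2)
2·[HMG] = 1/2, 2·[LWG] = -3
[HMG]:[LWG] = 1/2:-3 = -1/6

[HMG]:[LWG] = -1/6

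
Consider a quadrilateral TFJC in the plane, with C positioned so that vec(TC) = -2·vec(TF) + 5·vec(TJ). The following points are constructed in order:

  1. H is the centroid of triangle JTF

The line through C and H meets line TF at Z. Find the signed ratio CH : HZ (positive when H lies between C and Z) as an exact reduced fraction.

CH:HZ = 14

Choose coordinates T = (0, 0), F = (1, 0), J = (0, 1), C = (-2, 5).
1. H is the centroid of triangle JTF ⇒ H = (1/3, 1/3)
line CH meets TF at Z = (1/2, 0)
H = C + t·(Z−C) with t = 14/15, so CH:HZ = 14/15:1/15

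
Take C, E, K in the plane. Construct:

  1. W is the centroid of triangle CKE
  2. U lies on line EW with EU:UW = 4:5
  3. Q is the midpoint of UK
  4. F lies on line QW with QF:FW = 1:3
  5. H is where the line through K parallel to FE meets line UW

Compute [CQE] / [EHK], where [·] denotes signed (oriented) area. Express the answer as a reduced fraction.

[CQE]:[EHK] = -31/20

Set C = (0, 0), E = (1, 0), K = (0, 1); any affine frame gives the same invariant.
1. W is the centroid of triangle CKE ⇒ W = (1/3, 1/3)
2. U lies on line EW with EU:UW = 4:5 ⇒ U = (19/27, 4/27)
3. Q is the midpoint of UK ⇒ Q = (19/54, 31/54)
4. F lies on line QW with QF:FW = 1:3 ⇒ F = (25/72, 37/72)
5. H is where the line through K parallel to FE meets line UW ⇒ H = (47/27, -10/27)
2·[CQE] = -31/54, 2·[EHK] = 10/27
[CQE]:[EHK] = -31/54:10/27 = -31/20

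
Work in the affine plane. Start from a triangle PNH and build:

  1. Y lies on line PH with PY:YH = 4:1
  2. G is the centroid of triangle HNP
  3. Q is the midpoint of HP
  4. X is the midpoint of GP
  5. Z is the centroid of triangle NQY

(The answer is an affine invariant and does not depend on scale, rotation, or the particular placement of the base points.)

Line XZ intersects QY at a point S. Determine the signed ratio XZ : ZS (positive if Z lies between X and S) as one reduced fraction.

XZ:ZS = -1/2

Work in coordinates with P = (0, 0), N = (1, 0), H = (0, 1).
1. Y lies on line PH with PY:YH = 4:1 ⇒ Y = (0, 4/5)
2. G is the centroid of triangle HNP ⇒ G = (1/3, 1/3)
3. Q is the midpoint of HP ⇒ Q = (0, 1/2)
4. X is the midpoint of GP ⇒ X = (1/6, 1/6)
5. Z is the centroid of triangle NQY ⇒ Z = (1/3, 13/30)
line XZ meets QY at S = (0, -1/10)
Z = X + t·(S−X) with t = -1, so XZ:ZS = -1:2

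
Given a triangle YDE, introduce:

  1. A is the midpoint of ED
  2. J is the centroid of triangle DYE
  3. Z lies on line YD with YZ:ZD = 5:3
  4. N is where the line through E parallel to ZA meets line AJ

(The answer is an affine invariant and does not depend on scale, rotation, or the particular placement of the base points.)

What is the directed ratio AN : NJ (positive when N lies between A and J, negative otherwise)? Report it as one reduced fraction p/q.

AN:NJ = -9/4

Work in coordinates with Y = (0, 0), D = (1, 0), E = (0, 1).
1. A is the midpoint of ED ⇒ A = (1/2, 1/2)
2. J is the centroid of triangle DYE ⇒ J = (1/3, 1/3)
3. Z lies on line YD with YZ:ZD = 5:3 ⇒ Z = (5/8, 0)
4. N is where the line through E parallel to ZA meets line AJ ⇒ N = (1/5, 1/5)
N = A + t·(J−A) with t = 9/5, so AN:NJ = t:(1−t) = 9/5:-4/5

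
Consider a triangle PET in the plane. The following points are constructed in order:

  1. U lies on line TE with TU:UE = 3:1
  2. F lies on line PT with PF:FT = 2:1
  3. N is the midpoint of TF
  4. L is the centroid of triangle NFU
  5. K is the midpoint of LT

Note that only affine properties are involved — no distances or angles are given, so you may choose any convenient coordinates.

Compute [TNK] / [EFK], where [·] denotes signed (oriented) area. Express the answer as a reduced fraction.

[TNK]:[EFK] = -1/10

Set P = (0, 0), E = (1, 0), T = (0, 1); any affine frame gives the same invariant.
1. U lies on line TE with TU:UE = 3:1 ⇒ U = (3/4, 1/4)
2. F lies on line PT with PF:FT = 2:1 ⇒ F = (0, 2/3)
3. N is the midpoint of TF ⇒ N = (0, 5/6)
4. L is the centroid of triangle NFU ⇒ L = (1/4, 7/12)
5. K is the midpoint of LT ⇒ K = (1/8, 19/24)
2·[TNK] = 1/48, 2·[EFK] = -5/24
[TNK]:[EFK] = 1/48:-5/24 = -1/10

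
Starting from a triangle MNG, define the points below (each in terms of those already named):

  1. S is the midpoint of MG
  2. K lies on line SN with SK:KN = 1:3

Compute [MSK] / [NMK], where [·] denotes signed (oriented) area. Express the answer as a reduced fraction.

Assign M = (0, 0), N = (1, 0), G = (0, 1) — the answer is frame-independent, so this choice is without loss of generality.
1. S is the midpoint of MG ⇒ S = (0, 1/2)
2. K lies on line SN with SK:KN = 1:3 ⇒ K = (1/4, 3/8)
2·[MSK] = -1/8, 2·[NMK] = -3/8
[MSK]:[NMK] = -1/8:-3/8 = 1/3

[MSK]:[NMK] = 1/3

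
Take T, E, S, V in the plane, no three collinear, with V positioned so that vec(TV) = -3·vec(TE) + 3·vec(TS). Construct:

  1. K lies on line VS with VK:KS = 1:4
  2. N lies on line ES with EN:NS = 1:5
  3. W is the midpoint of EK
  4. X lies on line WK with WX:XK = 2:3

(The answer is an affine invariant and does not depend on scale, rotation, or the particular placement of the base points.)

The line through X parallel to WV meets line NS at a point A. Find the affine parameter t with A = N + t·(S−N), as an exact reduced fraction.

t = 2/25

Assign T = (0, 0), E = (1, 0), S = (0, 1), V = (-3, 3) — the answer is frame-independent, so this choice is without loss of generality.
1. K lies on line VS with VK:KS = 1:4 ⇒ K = (-12/5, 13/5)
2. N lies on line ES with EN:NS = 1:5 ⇒ N = (5/6, 1/6)
3. W is the midpoint of EK ⇒ W = (-7/10, 13/10)
4. X lies on line WK with WX:XK = 2:3 ⇒ X = (-69/50, 91/50)
through X parallel to WV: direction (-23/10, 17/10); meets NS at A = (23/30, 7/30)
A = N + t·(S−N) with t = 2/25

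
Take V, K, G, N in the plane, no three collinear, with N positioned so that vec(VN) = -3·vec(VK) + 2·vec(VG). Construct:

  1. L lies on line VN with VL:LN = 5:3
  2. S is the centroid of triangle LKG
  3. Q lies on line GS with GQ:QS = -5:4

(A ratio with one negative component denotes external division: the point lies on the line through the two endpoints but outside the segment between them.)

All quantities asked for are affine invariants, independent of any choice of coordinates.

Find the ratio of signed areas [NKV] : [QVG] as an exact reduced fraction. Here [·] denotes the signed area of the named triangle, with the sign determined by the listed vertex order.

[NKV]:[QVG] = -48/35

Set V = (0, 0), K = (1, 0), G = (0, 1), N = (-3, 2); any affine frame gives the same invariant.
1. L lies on line VN with VL:LN = 5:3 ⇒ L = (-15/8, 5/4)
2. S is the centroid of triangle LKG ⇒ S = (-7/24, 3/4)
3. Q lies on line GS with GQ:QS = -5:4 ⇒ Q = (-35/24, -1/4)
2·[NKV] = -2, 2·[QVG] = 35/24
[NKV]:[QVG] = -2:35/24 = -48/35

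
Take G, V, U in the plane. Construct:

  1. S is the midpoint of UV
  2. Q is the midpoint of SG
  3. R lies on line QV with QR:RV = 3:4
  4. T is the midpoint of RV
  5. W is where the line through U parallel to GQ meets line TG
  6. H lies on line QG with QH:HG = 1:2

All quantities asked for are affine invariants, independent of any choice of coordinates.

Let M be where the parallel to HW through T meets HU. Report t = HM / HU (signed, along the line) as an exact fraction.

Assign G = (0, 0), V = (1, 0), U = (0, 1) — the answer is frame-independent, so this choice is without loss of generality.
1. S is the midpoint of UV ⇒ S = (1/2, 1/2)
2. Q is the midpoint of SG ⇒ Q = (1/4, 1/4)
3. R lies on line QV with QR:RV = 3:4 ⇒ R = (4/7, 1/7)
4. T is the midpoint of RV ⇒ T = (11/14, 1/14)
5. W is where the line through U parallel to GQ meets line TG ⇒ W = (-11/10, -1/10)
6. H lies on line QG with QH:HG = 1:2 ⇒ H = (1/6, 1/6)
through T parallel to HW: direction (-19/15, -4/15); meets HU at M = (97/462, -23/462)
M = H + t·(U−H) with t = -20/77

t = -20/77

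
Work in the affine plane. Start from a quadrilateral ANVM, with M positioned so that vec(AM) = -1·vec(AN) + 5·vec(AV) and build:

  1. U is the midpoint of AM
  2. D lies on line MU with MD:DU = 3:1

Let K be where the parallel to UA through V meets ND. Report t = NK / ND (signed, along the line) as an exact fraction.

t = 4/5

Work in coordinates with A = (0, 0), N = (1, 0), V = (0, 1), M = (-1, 5).
1. U is the midpoint of AM ⇒ U = (-1/2, 5/2)
2. D lies on line MU with MD:DU = 3:1 ⇒ D = (-5/8, 25/8)
through V parallel to UA: direction (1/2, -5/2); meets ND at K = (-3/10, 5/2)
K = N + t·(D−N) with t = 4/5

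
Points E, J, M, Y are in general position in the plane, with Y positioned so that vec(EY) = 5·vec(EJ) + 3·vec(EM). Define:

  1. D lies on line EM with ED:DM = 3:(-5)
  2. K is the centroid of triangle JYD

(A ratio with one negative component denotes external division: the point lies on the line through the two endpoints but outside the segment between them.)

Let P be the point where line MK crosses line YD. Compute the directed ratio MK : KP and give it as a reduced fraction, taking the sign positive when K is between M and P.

MK:KP = 23/2

Assign E = (0, 0), J = (1, 0), M = (0, 1), Y = (5, 3) — the answer is frame-independent, so this choice is without loss of generality.
1. D lies on line EM with ED:DM = 3:(-5) ⇒ D = (0, -3/2)
2. K is the centroid of triangle JYD ⇒ K = (2, 1/2)
line MK meets YD at P = (50/23, 21/46)
K = M + t·(P−M) with t = 23/25, so MK:KP = 23/25:2/25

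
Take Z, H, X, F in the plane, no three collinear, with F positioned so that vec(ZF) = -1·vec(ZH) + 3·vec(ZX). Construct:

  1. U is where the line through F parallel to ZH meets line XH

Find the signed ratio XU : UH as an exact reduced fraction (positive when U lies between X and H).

Assign Z = (0, 0), H = (1, 0), X = (0, 1), F = (-1, 3) — the answer is frame-independent, so this choice is without loss of generality.
1. U is where the line through F parallel to ZH meets line XH ⇒ U = (-2, 3)
U = X + t·(H−X) with t = -2, so XU:UH = t:(1−t) = -2:3

XU:UH = -2/3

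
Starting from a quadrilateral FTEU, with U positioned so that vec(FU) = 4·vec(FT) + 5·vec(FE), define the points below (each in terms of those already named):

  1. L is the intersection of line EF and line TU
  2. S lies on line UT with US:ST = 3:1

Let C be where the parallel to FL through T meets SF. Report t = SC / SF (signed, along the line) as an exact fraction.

t = 3/7

Work in coordinates with F = (0, 0), T = (1, 0), E = (0, 1), U = (4, 5).
1. L is the intersection of line EF and line TU ⇒ L = (0, -5/3)
2. S lies on line UT with US:ST = 3:1 ⇒ S = (7/4, 5/4)
through T parallel to FL: direction (0, -5/3); meets SF at C = (1, 5/7)
C = S + t·(F−S) with t = 3/7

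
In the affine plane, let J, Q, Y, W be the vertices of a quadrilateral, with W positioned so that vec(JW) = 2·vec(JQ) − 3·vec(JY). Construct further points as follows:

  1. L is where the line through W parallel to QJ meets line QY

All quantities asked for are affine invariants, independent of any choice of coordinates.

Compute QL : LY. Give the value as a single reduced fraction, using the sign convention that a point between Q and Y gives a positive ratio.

Assign J = (0, 0), Q = (1, 0), Y = (0, 1), W = (2, -3) — the answer is frame-independent, so this choice is without loss of generality.
1. L is where the line through W parallel to QJ meets line QY ⇒ L = (4, -3)
L = Q + t·(Y−Q) with t = -3, so QL:LY = t:(1−t) = -3:4

QL:LY = -3/4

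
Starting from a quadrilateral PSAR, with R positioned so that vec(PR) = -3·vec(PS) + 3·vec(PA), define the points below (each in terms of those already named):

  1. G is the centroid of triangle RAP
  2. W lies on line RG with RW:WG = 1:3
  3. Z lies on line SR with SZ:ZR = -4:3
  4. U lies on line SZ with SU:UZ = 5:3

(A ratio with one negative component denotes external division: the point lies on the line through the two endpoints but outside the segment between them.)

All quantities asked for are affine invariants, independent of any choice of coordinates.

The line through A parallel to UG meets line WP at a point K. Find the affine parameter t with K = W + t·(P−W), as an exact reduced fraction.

Work in coordinates with P = (0, 0), S = (1, 0), A = (0, 1), R = (-3, 3).
1. G is the centroid of triangle RAP ⇒ G = (-1, 4/3)
2. W lies on line RG with RW:WG = 1:3 ⇒ W = (-5/2, 31/12)
3. Z lies on line SR with SZ:ZR = -4:3 ⇒ Z = (-15, 12)
4. U lies on line SZ with SU:UZ = 5:3 ⇒ U = (-9, 15/2)
through A parallel to UG: direction (8, -37/6); meets WP at K = (-80/21, 248/63)
K = W + t·(P−W) with t = -11/21

t = -11/21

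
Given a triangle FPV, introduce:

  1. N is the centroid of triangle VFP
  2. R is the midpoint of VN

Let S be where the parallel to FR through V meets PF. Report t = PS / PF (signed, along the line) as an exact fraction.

Work in coordinates with F = (0, 0), P = (1, 0), V = (0, 1).
1. N is the centroid of triangle VFP ⇒ N = (1/3, 1/3)
2. R is the midpoint of VN ⇒ R = (1/6, 2/3)
through V parallel to FR: direction (1/6, 2/3); meets PF at S = (-1/4, 0)
S = P + t·(F−P) with t = 5/4

t = 5/4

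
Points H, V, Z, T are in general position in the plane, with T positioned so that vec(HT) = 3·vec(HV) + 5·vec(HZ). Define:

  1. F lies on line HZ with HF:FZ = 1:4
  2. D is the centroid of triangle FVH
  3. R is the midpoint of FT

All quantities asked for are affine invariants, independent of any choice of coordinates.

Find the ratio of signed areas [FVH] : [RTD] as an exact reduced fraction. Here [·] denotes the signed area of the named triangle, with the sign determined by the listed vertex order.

Choose coordinates H = (0, 0), V = (1, 0), Z = (0, 1), T = (3, 5).
1. F lies on line HZ with HF:FZ = 1:4 ⇒ F = (0, 1/5)
2. D is the centroid of triangle FVH ⇒ D = (1/3, 1/15)
3. R is the midpoint of FT ⇒ R = (3/2, 13/5)
2·[FVH] = -1/5, 2·[RTD] = -1
[FVH]:[RTD] = -1/5:-1 = 1/5

[FVH]:[RTD] = 1/5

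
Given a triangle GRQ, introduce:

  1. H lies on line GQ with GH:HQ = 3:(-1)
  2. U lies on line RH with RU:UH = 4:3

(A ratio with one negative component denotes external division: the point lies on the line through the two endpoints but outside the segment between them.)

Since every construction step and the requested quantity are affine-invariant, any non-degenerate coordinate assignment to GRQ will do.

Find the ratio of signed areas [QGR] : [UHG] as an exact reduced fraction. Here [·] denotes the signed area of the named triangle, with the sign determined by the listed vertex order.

[QGR]:[UHG] = 14/9

Choose coordinates G = (0, 0), R = (1, 0), Q = (0, 1).
1. H lies on line GQ with GH:HQ = 3:(-1) ⇒ H = (0, 3/2)
2. U lies on line RH with RU:UH = 4:3 ⇒ U = (3/7, 6/7)
2·[QGR] = 1, 2·[UHG] = 9/14
[QGR]:[UHG] = 1:9/14 = 14/9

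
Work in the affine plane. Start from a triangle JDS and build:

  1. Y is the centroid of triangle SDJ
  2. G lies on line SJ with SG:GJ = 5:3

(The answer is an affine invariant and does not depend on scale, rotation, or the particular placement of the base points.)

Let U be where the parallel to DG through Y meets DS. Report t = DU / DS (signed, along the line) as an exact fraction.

t = 2/15

Set J = (0, 0), D = (1, 0), S = (0, 1); any affine frame gives the same invariant.
1. Y is the centroid of triangle SDJ ⇒ Y = (1/3, 1/3)
2. G lies on line SJ with SG:GJ = 5:3 ⇒ G = (0, 3/8)
through Y parallel to DG: direction (-1, 3/8); meets DS at U = (13/15, 2/15)
U = D + t·(S−D) with t = 2/15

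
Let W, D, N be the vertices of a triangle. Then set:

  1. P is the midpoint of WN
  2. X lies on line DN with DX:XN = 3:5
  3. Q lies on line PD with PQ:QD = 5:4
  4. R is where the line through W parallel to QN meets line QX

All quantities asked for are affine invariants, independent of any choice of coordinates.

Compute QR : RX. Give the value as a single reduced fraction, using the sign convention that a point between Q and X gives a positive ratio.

QR:RX = -4/5

Choose coordinates W = (0, 0), D = (1, 0), N = (0, 1).
1. P is the midpoint of WN ⇒ P = (0, 1/2)
2. X lies on line DN with DX:XN = 3:5 ⇒ X = (5/8, 3/8)
3. Q lies on line PD with PQ:QD = 5:4 ⇒ Q = (5/9, 2/9)
4. R is where the line through W parallel to QN meets line QX ⇒ R = (5/18, -7/18)
R = Q + t·(X−Q) with t = -4, so QR:RX = t:(1−t) = -4:5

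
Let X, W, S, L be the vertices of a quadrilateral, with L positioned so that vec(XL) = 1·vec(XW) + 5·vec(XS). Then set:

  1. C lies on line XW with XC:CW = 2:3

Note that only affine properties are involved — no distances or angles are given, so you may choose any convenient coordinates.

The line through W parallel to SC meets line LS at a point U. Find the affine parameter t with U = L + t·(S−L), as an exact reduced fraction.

t = 10/13

Assign X = (0, 0), W = (1, 0), S = (0, 1), L = (1, 5) — the answer is frame-independent, so this choice is without loss of generality.
1. C lies on line XW with XC:CW = 2:3 ⇒ C = (2/5, 0)
through W parallel to SC: direction (2/5, -1); meets LS at U = (3/13, 25/13)
U = L + t·(S−L) with t = 10/13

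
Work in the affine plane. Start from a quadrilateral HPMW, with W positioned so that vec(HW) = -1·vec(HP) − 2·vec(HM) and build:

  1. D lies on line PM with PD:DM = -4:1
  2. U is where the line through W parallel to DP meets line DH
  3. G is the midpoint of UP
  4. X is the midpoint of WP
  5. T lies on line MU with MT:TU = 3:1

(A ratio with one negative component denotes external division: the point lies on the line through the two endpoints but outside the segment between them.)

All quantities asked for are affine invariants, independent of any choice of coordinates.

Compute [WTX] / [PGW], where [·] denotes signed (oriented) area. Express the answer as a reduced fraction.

Set H = (0, 0), P = (1, 0), M = (0, 1), W = (-1, -2); any affine frame gives the same invariant.
1. D lies on line PM with PD:DM = -4:1 ⇒ D = (-1/3, 4/3)
2. U is where the line through W parallel to DP meets line DH ⇒ U = (1, -4)
3. G is the midpoint of UP ⇒ G = (1, -2)
4. X is the midpoint of WP ⇒ X = (0, -1)
5. T lies on line MU with MT:TU = 3:1 ⇒ T = (3/4, -11/4)
2·[WTX] = 5/2, 2·[PGW] = -4
[WTX]:[PGW] = 5/2:-4 = -5/8

[WTX]:[PGW] = -5/8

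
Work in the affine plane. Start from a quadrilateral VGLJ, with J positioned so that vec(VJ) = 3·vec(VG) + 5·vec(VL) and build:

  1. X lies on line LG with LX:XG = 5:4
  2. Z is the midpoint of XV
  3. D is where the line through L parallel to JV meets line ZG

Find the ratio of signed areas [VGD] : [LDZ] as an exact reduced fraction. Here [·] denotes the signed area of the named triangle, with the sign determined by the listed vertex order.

Set V = (0, 0), G = (1, 0), L = (0, 1), J = (3, 5); any affine frame gives the same invariant.
1. X lies on line LG with LX:XG = 5:4 ⇒ X = (5/9, 4/9)
2. Z is the midpoint of XV ⇒ Z = (5/18, 2/9)
3. D is where the line through L parallel to JV meets line ZG ⇒ D = (-27/77, 32/77)
2·[VGD] = 32/77, 2·[LDZ] = 67/154
[VGD]:[LDZ] = 32/77:67/154 = 64/67

[VGD]:[LDZ] = 64/67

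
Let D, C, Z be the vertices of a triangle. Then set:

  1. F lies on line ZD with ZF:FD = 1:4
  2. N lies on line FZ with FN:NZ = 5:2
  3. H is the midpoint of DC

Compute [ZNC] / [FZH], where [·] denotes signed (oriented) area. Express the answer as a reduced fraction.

Set D = (0, 0), C = (1, 0), Z = (0, 1); any affine frame gives the same invariant.
1. F lies on line ZD with ZF:FD = 1:4 ⇒ F = (0, 4/5)
2. N lies on line FZ with FN:NZ = 5:2 ⇒ N = (0, 33/35)
3. H is the midpoint of DC ⇒ H = (1/2, 0)
2·[ZNC] = 2/35, 2·[FZH] = -1/10
[ZNC]:[FZH] = 2/35:-1/10 = -4/7

[ZNC]:[FZH] = -4/7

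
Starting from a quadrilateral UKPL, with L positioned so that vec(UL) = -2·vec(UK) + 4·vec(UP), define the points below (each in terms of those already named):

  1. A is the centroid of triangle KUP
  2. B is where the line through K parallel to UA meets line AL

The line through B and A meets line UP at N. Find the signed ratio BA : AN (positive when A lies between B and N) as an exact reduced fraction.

Work in coordinates with U = (0, 0), K = (1, 0), P = (0, 1), L = (-2, 4).
1. A is the centroid of triangle KUP ⇒ A = (1/3, 1/3)
2. B is where the line through K parallel to UA meets line AL ⇒ B = (13/18, -5/18)
line BA meets UP at N = (0, 6/7)
A = B + t·(N−B) with t = 7/13, so BA:AN = 7/13:6/13

BA:AN = 7/6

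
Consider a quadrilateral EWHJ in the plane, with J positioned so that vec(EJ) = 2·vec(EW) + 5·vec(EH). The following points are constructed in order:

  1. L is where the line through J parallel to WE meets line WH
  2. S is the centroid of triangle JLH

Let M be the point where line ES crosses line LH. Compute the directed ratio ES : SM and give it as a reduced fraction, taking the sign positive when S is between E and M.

ES:SM = -3/2

Work in coordinates with E = (0, 0), W = (1, 0), H = (0, 1), J = (2, 5).
1. L is where the line through J parallel to WE meets line WH ⇒ L = (-4, 5)
2. S is the centroid of triangle JLH ⇒ S = (-2/3, 11/3)
line ES meets LH at M = (-2/9, 11/9)
S = E + t·(M−E) with t = 3, so ES:SM = 3:-2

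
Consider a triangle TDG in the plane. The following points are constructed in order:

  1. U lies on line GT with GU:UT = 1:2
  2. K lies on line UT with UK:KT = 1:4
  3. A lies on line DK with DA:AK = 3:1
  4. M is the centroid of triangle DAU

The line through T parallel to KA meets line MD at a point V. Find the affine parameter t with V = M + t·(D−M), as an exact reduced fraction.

t = 13

Set T = (0, 0), D = (1, 0), G = (0, 1); any affine frame gives the same invariant.
1. U lies on line GT with GU:UT = 1:2 ⇒ U = (0, 2/3)
2. K lies on line UT with UK:KT = 1:4 ⇒ K = (0, 8/15)
3. A lies on line DK with DA:AK = 3:1 ⇒ A = (1/4, 2/5)
4. M is the centroid of triangle DAU ⇒ M = (5/12, 16/45)
through T parallel to KA: direction (1/4, -2/15); meets MD at V = (8, -64/15)
V = M + t·(D−M) with t = 13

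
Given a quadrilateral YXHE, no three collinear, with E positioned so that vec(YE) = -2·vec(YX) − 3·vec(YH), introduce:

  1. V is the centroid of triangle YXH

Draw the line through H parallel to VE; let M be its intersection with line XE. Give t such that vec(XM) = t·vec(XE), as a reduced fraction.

Set Y = (0, 0), X = (1, 0), H = (0, 1), E = (-2, -3); any affine frame gives the same invariant.
1. V is the centroid of triangle YXH ⇒ V = (1/3, 1/3)
through H parallel to VE: direction (-7/3, -10/3); meets XE at M = (-14/3, -17/3)
M = X + t·(E−X) with t = 17/9

t = 17/9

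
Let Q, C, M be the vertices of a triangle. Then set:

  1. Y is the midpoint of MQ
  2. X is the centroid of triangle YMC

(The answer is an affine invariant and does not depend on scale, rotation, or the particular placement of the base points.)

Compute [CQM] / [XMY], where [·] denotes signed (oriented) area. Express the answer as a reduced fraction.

Work in coordinates with Q = (0, 0), C = (1, 0), M = (0, 1).
1. Y is the midpoint of MQ ⇒ Y = (0, 1/2)
2. X is the centroid of triangle YMC ⇒ X = (1/3, 1/2)
2·[CQM] = -1, 2·[XMY] = 1/6
[CQM]:[XMY] = -1:1/6 = -6

[CQM]:[XMY] = -6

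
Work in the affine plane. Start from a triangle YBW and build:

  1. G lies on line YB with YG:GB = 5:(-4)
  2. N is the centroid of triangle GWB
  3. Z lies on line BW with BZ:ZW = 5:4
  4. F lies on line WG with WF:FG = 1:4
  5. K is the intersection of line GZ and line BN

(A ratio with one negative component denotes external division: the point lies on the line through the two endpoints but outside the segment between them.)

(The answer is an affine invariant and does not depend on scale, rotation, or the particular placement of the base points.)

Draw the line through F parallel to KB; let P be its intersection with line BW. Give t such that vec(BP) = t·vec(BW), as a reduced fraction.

Assign Y = (0, 0), B = (1, 0), W = (0, 1) — the answer is frame-independent, so this choice is without loss of generality.
1. G lies on line YB with YG:GB = 5:(-4) ⇒ G = (5, 0)
2. N is the centroid of triangle GWB ⇒ N = (2, 1/3)
3. Z lies on line BW with BZ:ZW = 5:4 ⇒ Z = (4/9, 5/9)
4. F lies on line WG with WF:FG = 1:4 ⇒ F = (1, 4/5)
5. K is the intersection of line GZ and line BN ⇒ K = (29/14, 5/14)
through F parallel to KB: direction (-15/14, -5/14); meets BW at P = (2/5, 3/5)
P = B + t·(W−B) with t = 3/5

t = 3/5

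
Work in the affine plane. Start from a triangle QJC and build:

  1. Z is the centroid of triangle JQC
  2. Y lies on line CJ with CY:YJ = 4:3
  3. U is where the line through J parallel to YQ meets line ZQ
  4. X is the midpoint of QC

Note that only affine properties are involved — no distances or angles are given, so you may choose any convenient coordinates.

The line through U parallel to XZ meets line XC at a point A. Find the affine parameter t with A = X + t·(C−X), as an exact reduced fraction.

Set Q = (0, 0), J = (1, 0), C = (0, 1); any affine frame gives the same invariant.
1. Z is the centroid of triangle JQC ⇒ Z = (1/3, 1/3)
2. Y lies on line CJ with CY:YJ = 4:3 ⇒ Y = (4/7, 3/7)
3. U is where the line through J parallel to YQ meets line ZQ ⇒ U = (-3, -3)
4. X is the midpoint of QC ⇒ X = (0, 1/2)
through U parallel to XZ: direction (1/3, -1/6); meets XC at A = (0, -9/2)
A = X + t·(C−X) with t = -10

t = -10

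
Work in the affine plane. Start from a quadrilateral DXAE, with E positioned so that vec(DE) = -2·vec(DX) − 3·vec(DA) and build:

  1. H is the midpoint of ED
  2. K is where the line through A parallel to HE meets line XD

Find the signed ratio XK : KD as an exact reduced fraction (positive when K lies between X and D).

XK:KD = -5/2

Assign D = (0, 0), X = (1, 0), A = (0, 1), E = (-2, -3) — the answer is frame-independent, so this choice is without loss of generality.
1. H is the midpoint of ED ⇒ H = (-1, -3/2)
2. K is where the line through A parallel to HE meets line XD ⇒ K = (-2/3, 0)
K = X + t·(D−X) with t = 5/3, so XK:KD = t:(1−t) = 5/3:-2/3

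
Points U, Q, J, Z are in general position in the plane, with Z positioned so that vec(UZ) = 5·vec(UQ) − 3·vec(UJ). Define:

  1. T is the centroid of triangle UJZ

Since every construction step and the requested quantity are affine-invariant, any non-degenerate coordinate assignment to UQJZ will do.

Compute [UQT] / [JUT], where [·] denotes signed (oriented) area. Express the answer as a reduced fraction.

Work in coordinates with U = (0, 0), Q = (1, 0), J = (0, 1), Z = (5, -3).
1. T is the centroid of triangle UJZ ⇒ T = (5/3, -2/3)
2·[UQT] = -2/3, 2·[JUT] = 5/3
[UQT]:[JUT] = -2/3:5/3 = -2/5

[UQT]:[JUT] = -2/5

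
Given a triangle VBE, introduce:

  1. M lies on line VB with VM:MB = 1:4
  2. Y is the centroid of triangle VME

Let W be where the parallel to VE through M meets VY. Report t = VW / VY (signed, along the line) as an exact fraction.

Choose coordinates V = (0, 0), B = (1, 0), E = (0, 1).
1. M lies on line VB with VM:MB = 1:4 ⇒ M = (1/5, 0)
2. Y is the centroid of triangle VME ⇒ Y = (1/15, 1/3)
through M parallel to VE: direction (0, 1); meets VY at W = (1/5, 1)
W = V + t·(Y−V) with t = 3

t = 3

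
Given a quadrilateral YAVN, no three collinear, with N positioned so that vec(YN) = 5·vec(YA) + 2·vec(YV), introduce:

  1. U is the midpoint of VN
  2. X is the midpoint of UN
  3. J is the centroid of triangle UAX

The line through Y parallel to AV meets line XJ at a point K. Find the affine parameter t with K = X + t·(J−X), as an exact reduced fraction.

t = 11/4

Choose coordinates Y = (0, 0), A = (1, 0), V = (0, 1), N = (5, 2).
1. U is the midpoint of VN ⇒ U = (5/2, 3/2)
2. X is the midpoint of UN ⇒ X = (15/4, 7/4)
3. J is the centroid of triangle UAX ⇒ J = (29/12, 13/12)
through Y parallel to AV: direction (-1, 1); meets XJ at K = (1/12, -1/12)
K = X + t·(J−X) with t = 11/4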